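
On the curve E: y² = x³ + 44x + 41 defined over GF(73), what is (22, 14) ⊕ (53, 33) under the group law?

(22, 14) + (53, 33). λ = (33 - 14)/(53 - 22) ≡ 19/31 mod 73. 31⁻¹ ≡ 33 (mod 73), so λ ≡ 43.
  x = λ² - 22 - 53 = 1849 - 75 ≡ 22; y = λ·(22 - 22) - 14 ≡ 59. → (22, 59)

(22, 59)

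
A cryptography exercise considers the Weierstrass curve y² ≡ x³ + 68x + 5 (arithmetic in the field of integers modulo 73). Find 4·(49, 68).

(23, 42)

Write P = (49, 68).
Double-and-add on 4 = (100)₂. Start with P = (49, 68) for the leading 1-bit.
double: tangent at (49, 68): λ = (3·49² + 68)/(2·68) ≡ 44/63. 63⁻¹ ≡ 51 (mod 73) since 63·51 = 3213 ≡ 1, so λ ≡ 44·51 ≡ 54.
  x = λ² - 49 - 49 = 2916 - 98 ≡ 44; y = λ·(49 - 44) - 68 ≡ 56. → (44, 56)
double: tangent at (44, 56): λ = (3·44² + 68)/(2·56) ≡ 36/39. 39⁻¹ ≡ 15 (mod 73) since 39·15 = 585 ≡ 1, so λ ≡ 36·15 ≡ 29.
  x = λ² - 44 - 44 = 841 - 88 ≡ 23; y = λ·(44 - 23) - 56 ≡ 42. → (23, 42)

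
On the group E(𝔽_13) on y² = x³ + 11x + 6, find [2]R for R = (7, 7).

tangent at (7, 7): λ = (3·7² + 11)/(2·7) ≡ 2/1. 1⁻¹ ≡ 1 (mod 13) since 1·1 = 1 ≡ 1, so λ ≡ 2·1 ≡ 2.
  x = λ² - 7 - 7 = 4 - 14 ≡ 3; y = λ·(7 - 3) - 7 ≡ 1. → (3, 1)

(3, 1)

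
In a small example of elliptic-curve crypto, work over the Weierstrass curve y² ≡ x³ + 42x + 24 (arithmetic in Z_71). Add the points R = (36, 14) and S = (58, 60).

(60, 52)

(36, 14) + (58, 60). λ = (60 - 14)/(58 - 36) ≡ 46/22 mod 71. 22⁻¹ ≡ 42 (mod 71), so λ ≡ 15.
  x = λ² - 36 - 58 = 225 - 94 ≡ 60; y = λ·(36 - 60) - 14 ≡ 52. → (60, 52)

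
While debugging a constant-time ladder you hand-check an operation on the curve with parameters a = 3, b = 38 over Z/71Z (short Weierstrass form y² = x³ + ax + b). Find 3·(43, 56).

Write G = (43, 56).
Repeated addition: build up to 3G.
2G: tangent at (43, 56): λ = (3·43² + 3)/(2·56) ≡ 12/41. 41⁻¹ ≡ 26 (mod 71), so λ ≡ 12·26 ≡ 28.
  x = λ² - 43 - 43 = 784 - 86 ≡ 59; y = λ·(43 - 59) - 56 ≡ 64. → (59, 64)
3G: (59, 64) + (43, 56). λ = (56 - 64)/(43 - 59) ≡ 63/55 mod 71. 55⁻¹ ≡ 31 (mod 71) since 55·31 = 1705 ≡ 1, so λ ≡ 36.
  x = λ² - 59 - 43 = 1296 - 102 ≡ 58; y = λ·(59 - 58) - 64 ≡ 43. → (58, 43)

(58, 43)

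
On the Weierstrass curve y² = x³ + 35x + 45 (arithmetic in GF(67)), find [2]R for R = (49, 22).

tangent at (49, 22): λ = (3·49² + 35)/(2·22) ≡ 2/44. 44⁻¹ ≡ 32 (mod 67) since 44·32 = 1408 ≡ 1, so λ ≡ 2·32 ≡ 64.
  x = λ² - 49 - 49 = 4096 - 98 ≡ 45; y = λ·(49 - 45) - 22 ≡ 33. → (45, 33)

(45, 33)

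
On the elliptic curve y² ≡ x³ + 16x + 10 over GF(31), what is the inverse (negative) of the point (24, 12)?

(24, 19)

-(24, 12) = (24, -12 mod 31) = (24, 19).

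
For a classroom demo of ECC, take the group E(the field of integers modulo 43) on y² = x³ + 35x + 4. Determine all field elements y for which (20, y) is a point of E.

x³ + 35x + 4 = 8704 ≡ 18 (mod 43).
18 is a non-residue mod 43; no y exists.

none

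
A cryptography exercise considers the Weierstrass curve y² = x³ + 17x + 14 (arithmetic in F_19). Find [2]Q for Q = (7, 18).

(3, 15)

tangent at (7, 18): λ = (3·7² + 17)/(2·18) ≡ 12/17. 17⁻¹ ≡ 9 (mod 19) since 17·9 = 153 ≡ 1, so λ ≡ 12·9 ≡ 13.
  x = λ² - 7 - 7 = 169 - 14 ≡ 3; y = λ·(7 - 3) - 18 ≡ 15. → (3, 15)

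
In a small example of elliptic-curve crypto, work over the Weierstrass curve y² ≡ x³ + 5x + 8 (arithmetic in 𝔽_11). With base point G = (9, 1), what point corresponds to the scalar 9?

(6, 10)

Double-and-add on 9 = (1001)₂. Start with G = (9, 1) for the leading 1-bit.
double: tangent at (9, 1): λ = (3·9² + 5)/(2·1) ≡ 6/2. 2⁻¹ ≡ 6 (mod 11), so λ ≡ 6·6 ≡ 3.
  x = λ² - 9 - 9 = 9 - 18 ≡ 2; y = λ·(9 - 2) - 1 ≡ 9. → (2, 9)
double: tangent at (2, 9): λ = (3·2² + 5)/(2·9) ≡ 6/7. 7⁻¹ ≡ 8 (mod 11) since 7·8 = 56 ≡ 1, so λ ≡ 6·8 ≡ 4.
  x = λ² - 2 - 2 = 16 - 4 ≡ 1; y = λ·(2 - 1) - 9 ≡ 6. → (1, 6)
double: tangent at (1, 6): λ = (3·1² + 5)/(2·6) ≡ 8/1. 1⁻¹ ≡ 1 (mod 11), so λ ≡ 8·1 ≡ 8.
  x = λ² - 1 - 1 = 64 - 2 ≡ 7; y = λ·(1 - 7) - 6 ≡ 1. → (7, 1)
add G: (7, 1) + (9, 1). λ = (1 - 1)/(9 - 7) ≡ 0/2 mod 11. 2⁻¹ ≡ 6 (mod 11) since 2·6 = 12 ≡ 1, so λ ≡ 0.
  x = λ² - 7 - 9 = 0 - 16 ≡ 6; y = λ·(7 - 6) - 1 ≡ 10. → (6, 10)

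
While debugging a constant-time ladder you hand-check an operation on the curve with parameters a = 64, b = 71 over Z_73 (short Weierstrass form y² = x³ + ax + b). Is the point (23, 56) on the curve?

no

y² = 56² ≡ 70; x³ + 64x + 71 = 13710 ≡ 59 (mod 73). 70 ≠ 59.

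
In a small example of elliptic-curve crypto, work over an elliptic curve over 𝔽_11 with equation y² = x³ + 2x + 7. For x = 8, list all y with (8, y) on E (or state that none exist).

none

x³ + 2x + 7 = 535 ≡ 7 (mod 11).
7 is a non-residue mod 11; no y exists.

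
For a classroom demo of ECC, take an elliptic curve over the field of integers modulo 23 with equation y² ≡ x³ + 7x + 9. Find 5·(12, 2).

(0, 3)

Write Q = (12, 2).
Double-and-add on 5 = (101)₂. Start with Q = (12, 2) for the leading 1-bit.
double: tangent at (12, 2): λ = (3·12² + 7)/(2·2) ≡ 2/4. 4⁻¹ ≡ 6 (mod 23) since 4·6 = 24 ≡ 1, so λ ≡ 2·6 ≡ 12.
  x = λ² - 12 - 12 = 144 - 24 ≡ 5; y = λ·(12 - 5) - 2 ≡ 13. → (5, 13)
double: tangent at (5, 13): λ = (3·5² + 7)/(2·13) ≡ 13/3. 3⁻¹ ≡ 8 (mod 23) since 3·8 = 24 ≡ 1, so λ ≡ 13·8 ≡ 12.
  x = λ² - 5 - 5 = 144 - 10 ≡ 19; y = λ·(5 - 19) - 13 ≡ 3. → (19, 3)
add Q: (19, 3) + (12, 2). λ = (2 - 3)/(12 - 19) ≡ 22/16 mod 23. 16⁻¹ ≡ 13 (mod 23) since 16·13 = 208 ≡ 1, so λ ≡ 10.
  x = λ² - 19 - 12 = 100 - 31 ≡ 0; y = λ·(19 - 0) - 3 ≡ 3. → (0, 3)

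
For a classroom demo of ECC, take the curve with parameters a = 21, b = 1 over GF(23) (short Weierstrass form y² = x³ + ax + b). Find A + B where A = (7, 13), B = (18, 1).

(22, 18)

(7, 13) + (18, 1). λ = (1 - 13)/(18 - 7) ≡ 11/11 mod 23. 11⁻¹ ≡ 21 (mod 23) since 11·21 = 231 ≡ 1, so λ ≡ 1.
  x = λ² - 7 - 18 = 1 - 25 ≡ 22; y = λ·(7 - 22) - 13 ≡ 18. → (22, 18)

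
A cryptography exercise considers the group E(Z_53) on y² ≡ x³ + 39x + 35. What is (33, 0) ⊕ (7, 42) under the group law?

(20, 32)

(33, 0) + (7, 42). λ = (42 - 0)/(7 - 33) ≡ 42/27 mod 53. 27⁻¹ ≡ 2 (mod 53) since 27·2 = 54 ≡ 1, so λ ≡ 31.
  x = λ² - 33 - 7 = 961 - 40 ≡ 20; y = λ·(33 - 20) - 0 ≡ 32. → (20, 32)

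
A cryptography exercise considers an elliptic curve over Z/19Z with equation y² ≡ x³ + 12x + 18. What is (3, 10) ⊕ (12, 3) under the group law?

(3, 10) + (12, 3). λ = (3 - 10)/(12 - 3) ≡ 12/9 mod 19. 9⁻¹ ≡ 17 (mod 19), so λ ≡ 14.
  x = λ² - 3 - 12 = 196 - 15 ≡ 10; y = λ·(3 - 10) - 10 ≡ 6. → (10, 6)

(10, 6)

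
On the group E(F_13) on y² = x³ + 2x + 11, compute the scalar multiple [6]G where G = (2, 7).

Repeated addition: build up to 6G.
2G: tangent at (2, 7): λ = (3·2² + 2)/(2·7) ≡ 1/1. 1⁻¹ ≡ 1 (mod 13) since 1·1 = 1 ≡ 1, so λ ≡ 1·1 ≡ 1.
  x = λ² - 2 - 2 = 1 - 4 ≡ 10; y = λ·(2 - 10) - 7 ≡ 11. → (10, 11)
3G: (10, 11) + (2, 7). λ = (7 - 11)/(2 - 10) ≡ 9/5 mod 13. 5⁻¹ ≡ 8 (mod 13), so λ ≡ 7.
  x = λ² - 10 - 2 = 49 - 12 ≡ 11; y = λ·(10 - 11) - 11 ≡ 8. → (11, 8)
4G: (11, 8) + (2, 7). λ = (7 - 8)/(2 - 11) ≡ 12/4 mod 13. 4⁻¹ ≡ 10 (mod 13) since 4·10 = 40 ≡ 1, so λ ≡ 3.
  x = λ² - 11 - 2 = 9 - 13 ≡ 9; y = λ·(11 - 9) - 8 ≡ 11. → (9, 11)
5G: (9, 11) + (2, 7). λ = (7 - 11)/(2 - 9) ≡ 9/6 mod 13. 6⁻¹ ≡ 11 (mod 13), so λ ≡ 8.
  x = λ² - 9 - 2 = 64 - 11 ≡ 1; y = λ·(9 - 1) - 11 ≡ 1. → (1, 1)
6G: (1, 1) + (2, 7). λ = (7 - 1)/(2 - 1) ≡ 6/1 mod 13. 1⁻¹ ≡ 1 (mod 13) since 1·1 = 1 ≡ 1, so λ ≡ 6.
  x = λ² - 1 - 2 = 36 - 3 ≡ 7; y = λ·(1 - 7) - 1 ≡ 2. → (7, 2)

(7, 2)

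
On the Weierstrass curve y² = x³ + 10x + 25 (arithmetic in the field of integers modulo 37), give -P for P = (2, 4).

-(2, 4) = (2, -4 mod 37) = (2, 33).

(2, 33)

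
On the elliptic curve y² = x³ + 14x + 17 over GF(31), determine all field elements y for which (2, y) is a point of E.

none

x³ + 14x + 17 = 53 ≡ 22 (mod 31).
22 is a non-residue mod 31; no y exists.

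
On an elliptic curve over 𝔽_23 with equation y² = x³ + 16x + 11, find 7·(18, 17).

Write P = (18, 17).
Repeated addition: build up to 7P.
2P: tangent at (18, 17): λ = (3·18² + 16)/(2·17) ≡ 22/11. 11⁻¹ ≡ 21 (mod 23) since 11·21 = 231 ≡ 1, so λ ≡ 22·21 ≡ 2.
  x = λ² - 18 - 18 = 4 - 36 ≡ 14; y = λ·(18 - 14) - 17 ≡ 14. → (14, 14)
3P: (14, 14) + (18, 17). λ = (17 - 14)/(18 - 14) ≡ 3/4 mod 23. 4⁻¹ ≡ 6 (mod 23), so λ ≡ 18.
  x = λ² - 14 - 18 = 324 - 32 ≡ 16; y = λ·(14 - 16) - 14 ≡ 19. → (16, 19)
4P: (16, 19) + (18, 17). λ = (17 - 19)/(18 - 16) ≡ 21/2 mod 23. 2⁻¹ ≡ 12 (mod 23), so λ ≡ 22.
  x = λ² - 16 - 18 = 484 - 34 ≡ 13; y = λ·(16 - 13) - 19 ≡ 1. → (13, 1)
5P: (13, 1) + (18, 17). λ = (17 - 1)/(18 - 13) ≡ 16/5 mod 23. 5⁻¹ ≡ 14 (mod 23), so λ ≡ 17.
  x = λ² - 13 - 18 = 289 - 31 ≡ 5; y = λ·(13 - 5) - 1 ≡ 20. → (5, 20)
6P: (5, 20) + (18, 17). λ = (17 - 20)/(18 - 5) ≡ 20/13 mod 23. 13⁻¹ ≡ 16 (mod 23), so λ ≡ 21.
  x = λ² - 5 - 18 = 441 - 23 ≡ 4; y = λ·(5 - 4) - 20 ≡ 1. → (4, 1)
7P: (4, 1) + (18, 17). λ = (17 - 1)/(18 - 4) ≡ 16/14 mod 23. 14⁻¹ ≡ 5 (mod 23) since 14·5 = 70 ≡ 1, so λ ≡ 11.
  x = λ² - 4 - 18 = 121 - 22 ≡ 7; y = λ·(4 - 7) - 1 ≡ 12. → (7, 12)

(7, 12)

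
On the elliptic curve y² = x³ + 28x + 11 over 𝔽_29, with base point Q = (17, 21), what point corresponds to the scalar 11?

Repeated addition: build up to 11Q.
2Q: tangent at (17, 21): λ = (3·17² + 28)/(2·21) ≡ 25/13. 13⁻¹ ≡ 9 (mod 29) since 13·9 = 117 ≡ 1, so λ ≡ 25·9 ≡ 22.
  x = λ² - 17 - 17 = 484 - 34 ≡ 15; y = λ·(17 - 15) - 21 ≡ 23. → (15, 23)
3Q: (15, 23) + (17, 21). λ = (21 - 23)/(17 - 15) ≡ 27/2 mod 29. 2⁻¹ ≡ 15 (mod 29) since 2·15 = 30 ≡ 1, so λ ≡ 28.
  x = λ² - 15 - 17 = 784 - 32 ≡ 27; y = λ·(15 - 27) - 23 ≡ 18. → (27, 18)
4Q: (27, 18) + (17, 21). λ = (21 - 18)/(17 - 27) ≡ 3/19 mod 29. 19⁻¹ ≡ 26 (mod 29), so λ ≡ 20.
  x = λ² - 27 - 17 = 400 - 44 ≡ 8; y = λ·(27 - 8) - 18 ≡ 14. → (8, 14)
5Q: (8, 14) + (17, 21). λ = (21 - 14)/(17 - 8) ≡ 7/9 mod 29. 9⁻¹ ≡ 13 (mod 29), so λ ≡ 4.
  x = λ² - 8 - 17 = 16 - 25 ≡ 20; y = λ·(8 - 20) - 14 ≡ 25. → (20, 25)
6Q: (20, 25) + (17, 21). λ = (21 - 25)/(17 - 20) ≡ 25/26 mod 29. 26⁻¹ ≡ 19 (mod 29), so λ ≡ 11.
  x = λ² - 20 - 17 = 121 - 37 ≡ 26; y = λ·(20 - 26) - 25 ≡ 25. → (26, 25)
7Q: (26, 25) + (17, 21). λ = (21 - 25)/(17 - 26) ≡ 25/20 mod 29. 20⁻¹ ≡ 16 (mod 29), so λ ≡ 23.
  x = λ² - 26 - 17 = 529 - 43 ≡ 22; y = λ·(26 - 22) - 25 ≡ 9. → (22, 9)
8Q: (22, 9) + (17, 21). λ = (21 - 9)/(17 - 22) ≡ 12/24 mod 29. 24⁻¹ ≡ 23 (mod 29) since 24·23 = 552 ≡ 1, so λ ≡ 15.
  x = λ² - 22 - 17 = 225 - 39 ≡ 12; y = λ·(22 - 12) - 9 ≡ 25. → (12, 25)
9Q: (12, 25) + (17, 21). λ = (21 - 25)/(17 - 12) ≡ 25/5 mod 29. 5⁻¹ ≡ 6 (mod 29) since 5·6 = 30 ≡ 1, so λ ≡ 5.
  x = λ² - 12 - 17 = 25 - 29 ≡ 25; y = λ·(12 - 25) - 25 ≡ 26. → (25, 26)
10Q: (25, 26) + (17, 21). λ = (21 - 26)/(17 - 25) ≡ 24/21 mod 29. 21⁻¹ ≡ 18 (mod 29), so λ ≡ 26.
  x = λ² - 25 - 17 = 676 - 42 ≡ 25; y = λ·(25 - 25) - 26 ≡ 3. → (25, 3)
11Q: (25, 3) + (17, 21). λ = (21 - 3)/(17 - 25) ≡ 18/21 mod 29. 21⁻¹ ≡ 18 (mod 29) since 21·18 = 378 ≡ 1, so λ ≡ 5.
  x = λ² - 25 - 17 = 25 - 42 ≡ 12; y = λ·(25 - 12) - 3 ≡ 4. → (12, 4)

(12, 4)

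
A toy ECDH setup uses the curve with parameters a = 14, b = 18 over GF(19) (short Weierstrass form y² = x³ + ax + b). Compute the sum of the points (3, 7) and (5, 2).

(3, 12)

(3, 7) + (5, 2). λ = (2 - 7)/(5 - 3) ≡ 14/2 mod 19. 2⁻¹ ≡ 10 (mod 19) since 2·10 = 20 ≡ 1, so λ ≡ 7.
  x = λ² - 3 - 5 = 49 - 8 ≡ 3; y = λ·(3 - 3) - 7 ≡ 12. → (3, 12)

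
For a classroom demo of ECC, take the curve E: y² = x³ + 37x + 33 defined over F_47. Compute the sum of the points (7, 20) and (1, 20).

(7, 20) + (1, 20). λ = (20 - 20)/(1 - 7) ≡ 0/41 mod 47. 41⁻¹ ≡ 39 (mod 47), so λ ≡ 0.
  x = λ² - 7 - 1 = 0 - 8 ≡ 39; y = λ·(7 - 39) - 20 ≡ 27. → (39, 27)

(39, 27)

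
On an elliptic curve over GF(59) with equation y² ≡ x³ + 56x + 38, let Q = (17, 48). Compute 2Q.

tangent at (17, 48): λ = (3·17² + 56)/(2·48) ≡ 38/37. 37⁻¹ ≡ 8 (mod 59) since 37·8 = 296 ≡ 1, so λ ≡ 38·8 ≡ 9.
  x = λ² - 17 - 17 = 81 - 34 ≡ 47; y = λ·(17 - 47) - 48 ≡ 36. → (47, 36)

(47, 36)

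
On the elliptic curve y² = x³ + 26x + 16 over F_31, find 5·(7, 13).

Write Q = (7, 13).
Repeated addition: build up to 5Q.
2Q: tangent at (7, 13): λ = (3·7² + 26)/(2·13) ≡ 18/26. 26⁻¹ ≡ 6 (mod 31) since 26·6 = 156 ≡ 1, so λ ≡ 18·6 ≡ 15.
  x = λ² - 7 - 7 = 225 - 14 ≡ 25; y = λ·(7 - 25) - 13 ≡ 27. → (25, 27)
3Q: (25, 27) + (7, 13). λ = (13 - 27)/(7 - 25) ≡ 17/13 mod 31. 13⁻¹ ≡ 12 (mod 31), so λ ≡ 18.
  x = λ² - 25 - 7 = 324 - 32 ≡ 13; y = λ·(25 - 13) - 27 ≡ 3. → (13, 3)
4Q: (13, 3) + (7, 13). λ = (13 - 3)/(7 - 13) ≡ 10/25 mod 31. 25⁻¹ ≡ 5 (mod 31), so λ ≡ 19.
  x = λ² - 13 - 7 = 361 - 20 ≡ 0; y = λ·(13 - 0) - 3 ≡ 27. → (0, 27)
5Q: (0, 27) + (7, 13). λ = (13 - 27)/(7 - 0) ≡ 17/7 mod 31. 7⁻¹ ≡ 9 (mod 31), so λ ≡ 29.
  x = λ² - 0 - 7 = 841 - 7 ≡ 28; y = λ·(0 - 28) - 27 ≡ 29. → (28, 29)

(28, 29)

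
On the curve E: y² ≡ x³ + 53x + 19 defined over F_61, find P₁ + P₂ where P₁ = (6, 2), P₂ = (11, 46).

(6, 2) + (11, 46). λ = (46 - 2)/(11 - 6) ≡ 44/5 mod 61. 5⁻¹ ≡ 49 (mod 61) since 5·49 = 245 ≡ 1, so λ ≡ 21.
  x = λ² - 6 - 11 = 441 - 17 ≡ 58; y = λ·(6 - 58) - 2 ≡ 4. → (58, 4)

(58, 4)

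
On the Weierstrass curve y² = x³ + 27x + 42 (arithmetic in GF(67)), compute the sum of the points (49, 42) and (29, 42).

(49, 42) + (29, 42). λ = (42 - 42)/(29 - 49) ≡ 0/47 mod 67. 47⁻¹ ≡ 10 (mod 67), so λ ≡ 0.
  x = λ² - 49 - 29 = 0 - 78 ≡ 56; y = λ·(49 - 56) - 42 ≡ 25. → (56, 25)

(56, 25)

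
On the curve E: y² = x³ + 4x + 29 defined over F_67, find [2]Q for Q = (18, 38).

(48, 14)

tangent at (18, 38): λ = (3·18² + 4)/(2·38) ≡ 38/9. 9⁻¹ ≡ 15 (mod 67), so λ ≡ 38·15 ≡ 34.
  x = λ² - 18 - 18 = 1156 - 36 ≡ 48; y = λ·(18 - 48) - 38 ≡ 14. → (48, 14)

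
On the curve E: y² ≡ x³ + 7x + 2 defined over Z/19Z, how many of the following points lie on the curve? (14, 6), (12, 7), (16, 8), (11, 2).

1

(14, 6): 6² ≡ 17, rhs ≡ 13 → off.
(12, 7): 7² ≡ 11, rhs ≡ 9 → off.
(16, 8): 8² ≡ 7, rhs ≡ 11 → off.
(11, 2): 2² ≡ 4, rhs ≡ 4 → on.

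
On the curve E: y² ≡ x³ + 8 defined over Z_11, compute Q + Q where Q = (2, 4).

tangent at (2, 4): λ = (3·2² + 0)/(2·4) ≡ 1/8. 8⁻¹ ≡ 7 (mod 11), so λ ≡ 1·7 ≡ 7.
  x = λ² - 2 - 2 = 49 - 4 ≡ 1; y = λ·(2 - 1) - 4 ≡ 3. → (1, 3)

(1, 3)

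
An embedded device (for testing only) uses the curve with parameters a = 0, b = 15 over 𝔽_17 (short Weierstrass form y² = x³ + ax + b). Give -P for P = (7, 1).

-(7, 1) = (7, -1 mod 17) = (7, 16).

(7, 16)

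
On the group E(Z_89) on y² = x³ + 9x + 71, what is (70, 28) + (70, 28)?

tangent at (70, 28): λ = (3·70² + 9)/(2·28) ≡ 24/56. 56⁻¹ ≡ 62 (mod 89) since 56·62 = 3472 ≡ 1, so λ ≡ 24·62 ≡ 64.
  x = λ² - 70 - 70 = 4096 - 140 ≡ 40; y = λ·(70 - 40) - 28 ≡ 23. → (40, 23)

(40, 23)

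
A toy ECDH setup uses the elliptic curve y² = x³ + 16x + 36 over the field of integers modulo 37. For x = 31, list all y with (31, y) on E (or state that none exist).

x³ + 16x + 36 = 30323 ≡ 20 (mod 37).
20 is a non-residue mod 37; no y exists.

none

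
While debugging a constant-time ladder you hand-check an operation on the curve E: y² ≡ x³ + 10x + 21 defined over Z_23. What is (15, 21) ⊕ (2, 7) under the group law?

(19, 3)

(15, 21) + (2, 7). λ = (7 - 21)/(2 - 15) ≡ 9/10 mod 23. 10⁻¹ ≡ 7 (mod 23), so λ ≡ 17.
  x = λ² - 15 - 2 = 289 - 17 ≡ 19; y = λ·(15 - 19) - 21 ≡ 3. → (19, 3)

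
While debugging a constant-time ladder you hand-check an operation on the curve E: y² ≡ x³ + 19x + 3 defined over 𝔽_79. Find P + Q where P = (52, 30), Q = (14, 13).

(52, 30) + (14, 13). λ = (13 - 30)/(14 - 52) ≡ 62/41 mod 79. 41⁻¹ ≡ 27 (mod 79), so λ ≡ 15.
  x = λ² - 52 - 14 = 225 - 66 ≡ 1; y = λ·(52 - 1) - 30 ≡ 24. → (1, 24)

(1, 24)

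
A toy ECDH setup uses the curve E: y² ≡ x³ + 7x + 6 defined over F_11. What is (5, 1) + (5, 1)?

tangent at (5, 1): λ = (3·5² + 7)/(2·1) ≡ 5/2. 2⁻¹ ≡ 6 (mod 11) since 2·6 = 12 ≡ 1, so λ ≡ 5·6 ≡ 8.
  x = λ² - 5 - 5 = 64 - 10 ≡ 10; y = λ·(5 - 10) - 1 ≡ 3. → (10, 3)

(10, 3)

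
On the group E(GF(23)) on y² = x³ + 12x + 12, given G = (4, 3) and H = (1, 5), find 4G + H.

(5, 6)

First 4G:
Double-and-add on 4 = (100)₂. Start with G = (4, 3) for the leading 1-bit.
double: tangent at (4, 3): λ = (3·4² + 12)/(2·3) ≡ 14/6. 6⁻¹ ≡ 4 (mod 23) since 6·4 = 24 ≡ 1, so λ ≡ 14·4 ≡ 10.
  x = λ² - 4 - 4 = 100 - 8 ≡ 0; y = λ·(4 - 0) - 3 ≡ 14. → (0, 14)
double: tangent at (0, 14): λ = (3·0² + 12)/(2·14) ≡ 12/5. 5⁻¹ ≡ 14 (mod 23) since 5·14 = 70 ≡ 1, so λ ≡ 12·14 ≡ 7.
  x = λ² - 0 - 0 = 49 - 0 ≡ 3; y = λ·(0 - 3) - 14 ≡ 11. → (3, 11)
4G = (3, 11).
Finally 4G + H:
(3, 11) + (1, 5). λ = (5 - 11)/(1 - 3) ≡ 17/21 mod 23. 21⁻¹ ≡ 11 (mod 23) since 21·11 = 231 ≡ 1, so λ ≡ 3.
  x = λ² - 3 - 1 = 9 - 4 ≡ 5; y = λ·(3 - 5) - 11 ≡ 6. → (5, 6)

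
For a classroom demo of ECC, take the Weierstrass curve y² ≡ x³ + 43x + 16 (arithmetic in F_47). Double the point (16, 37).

(21, 13)

tangent at (16, 37): λ = (3·16² + 43)/(2·37) ≡ 12/27. 27⁻¹ ≡ 7 (mod 47) since 27·7 = 189 ≡ 1, so λ ≡ 12·7 ≡ 37.
  x = λ² - 16 - 16 = 1369 - 32 ≡ 21; y = λ·(16 - 21) - 37 ≡ 13. → (21, 13)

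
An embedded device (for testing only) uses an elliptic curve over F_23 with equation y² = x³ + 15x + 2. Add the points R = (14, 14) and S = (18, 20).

(14, 14) + (18, 20). λ = (20 - 14)/(18 - 14) ≡ 6/4 mod 23. 4⁻¹ ≡ 6 (mod 23) since 4·6 = 24 ≡ 1, so λ ≡ 13.
  x = λ² - 14 - 18 = 169 - 32 ≡ 22; y = λ·(14 - 22) - 14 ≡ 20. → (22, 20)

(22, 20)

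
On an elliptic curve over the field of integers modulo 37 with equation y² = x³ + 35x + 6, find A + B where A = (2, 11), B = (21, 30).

(2, 11) + (21, 30). λ = (30 - 11)/(21 - 2) ≡ 19/19 mod 37. 19⁻¹ ≡ 2 (mod 37), so λ ≡ 1.
  x = λ² - 2 - 21 = 1 - 23 ≡ 15; y = λ·(2 - 15) - 11 ≡ 13. → (15, 13)

(15, 13)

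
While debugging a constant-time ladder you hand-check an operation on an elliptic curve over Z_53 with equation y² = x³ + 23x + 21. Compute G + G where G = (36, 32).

tangent at (36, 32): λ = (3·36² + 23)/(2·32) ≡ 42/11. 11⁻¹ ≡ 29 (mod 53), so λ ≡ 42·29 ≡ 52.
  x = λ² - 36 - 36 = 2704 - 72 ≡ 35; y = λ·(36 - 35) - 32 ≡ 20. → (35, 20)

(35, 20)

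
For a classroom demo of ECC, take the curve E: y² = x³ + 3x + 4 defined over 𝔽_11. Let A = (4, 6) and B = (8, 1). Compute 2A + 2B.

First 2A:
Repeated addition: build up to 2A.
2A: tangent at (4, 6): λ = (3·4² + 3)/(2·6) ≡ 7/1. 1⁻¹ ≡ 1 (mod 11), so λ ≡ 7·1 ≡ 7.
  x = λ² - 4 - 4 = 49 - 8 ≡ 8; y = λ·(4 - 8) - 6 ≡ 10. → (8, 10)
2A = (8, 10).
Next 2B:
Repeated addition: build up to 2B.
2B: tangent at (8, 1): λ = (3·8² + 3)/(2·1) ≡ 8/2. 2⁻¹ ≡ 6 (mod 11), so λ ≡ 8·6 ≡ 4.
  x = λ² - 8 - 8 = 16 - 16 ≡ 0; y = λ·(8 - 0) - 1 ≡ 9. → (0, 9)
2B = (0, 9).
Finally 2A + 2B:
(8, 10) + (0, 9). λ = (9 - 10)/(0 - 8) ≡ 10/3 mod 11. 3⁻¹ ≡ 4 (mod 11), so λ ≡ 7.
  x = λ² - 8 - 0 = 49 - 8 ≡ 8; y = λ·(8 - 8) - 10 ≡ 1. → (8, 1)

(8, 1)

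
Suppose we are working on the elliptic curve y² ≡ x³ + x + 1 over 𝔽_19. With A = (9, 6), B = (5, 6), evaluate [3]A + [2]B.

(7, 3)

First 3A:
Repeated addition: build up to 3A.
2A: tangent at (9, 6): λ = (3·9² + 1)/(2·6) ≡ 16/12. 12⁻¹ ≡ 8 (mod 19) since 12·8 = 96 ≡ 1, so λ ≡ 16·8 ≡ 14.
  x = λ² - 9 - 9 = 196 - 18 ≡ 7; y = λ·(9 - 7) - 6 ≡ 3. → (7, 3)
3A: (7, 3) + (9, 6). λ = (6 - 3)/(9 - 7) ≡ 3/2 mod 19. 2⁻¹ ≡ 10 (mod 19), so λ ≡ 11.
  x = λ² - 7 - 9 = 121 - 16 ≡ 10; y = λ·(7 - 10) - 3 ≡ 2. → (10, 2)
3A = (10, 2).
Next 2B:
Repeated addition: build up to 2B.
2B: tangent at (5, 6): λ = (3·5² + 1)/(2·6) ≡ 0/12. 12⁻¹ ≡ 8 (mod 19), so λ ≡ 0·8 ≡ 0.
  x = λ² - 5 - 5 = 0 - 10 ≡ 9; y = λ·(5 - 9) - 6 ≡ 13. → (9, 13)
2B = (9, 13).
Finally 3A + 2B:
(10, 2) + (9, 13). λ = (13 - 2)/(9 - 10) ≡ 11/18 mod 19. 18⁻¹ ≡ 18 (mod 19), so λ ≡ 8.
  x = λ² - 10 - 9 = 64 - 19 ≡ 7; y = λ·(10 - 7) - 2 ≡ 3. → (7, 3)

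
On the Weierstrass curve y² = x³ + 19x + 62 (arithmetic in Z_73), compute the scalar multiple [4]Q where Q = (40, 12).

(67, 30)

Double-and-add on 4 = (100)₂. Start with Q = (40, 12) for the leading 1-bit.
double: tangent at (40, 12): λ = (3·40² + 19)/(2·12) ≡ 1/24. 24⁻¹ ≡ 70 (mod 73) since 24·70 = 1680 ≡ 1, so λ ≡ 1·70 ≡ 70.
  x = λ² - 40 - 40 = 4900 - 80 ≡ 2; y = λ·(40 - 2) - 12 ≡ 20. → (2, 20)
double: tangent at (2, 20): λ = (3·2² + 19)/(2·20) ≡ 31/40. 40⁻¹ ≡ 42 (mod 73) since 40·42 = 1680 ≡ 1, so λ ≡ 31·42 ≡ 61.
  x = λ² - 2 - 2 = 3721 - 4 ≡ 67; y = λ·(2 - 67) - 20 ≡ 30. → (67, 30)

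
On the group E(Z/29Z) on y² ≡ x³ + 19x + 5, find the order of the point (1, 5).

2P: tangent at (1, 5): λ = (3·1² + 19)/(2·5) ≡ 22/10. 10⁻¹ ≡ 3 (mod 29) since 10·3 = 30 ≡ 1, so λ ≡ 22·3 ≡ 8.
  x = λ² - 1 - 1 = 64 - 2 ≡ 4; y = λ·(1 - 4) - 5 ≡ 0. → (4, 0)
3P: (4, 0) + (1, 5). λ = (5 - 0)/(1 - 4) ≡ 5/26 mod 29. 26⁻¹ ≡ 19 (mod 29), so λ ≡ 8.
  x = λ² - 4 - 1 = 64 - 5 ≡ 1; y = λ·(4 - 1) - 0 ≡ 24. → (1, 24)
4P: (1, 24) + (1, 5): same x and y₁ ≡ -y₂, so the sum is ∞.
4P = ∞, so the order is 4.

4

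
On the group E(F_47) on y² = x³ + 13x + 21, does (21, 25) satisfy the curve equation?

y² = 25² ≡ 14; x³ + 13x + 21 = 9555 ≡ 14 (mod 47). 14 = 14.

yes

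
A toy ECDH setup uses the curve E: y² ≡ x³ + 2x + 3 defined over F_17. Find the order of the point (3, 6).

11

2P: tangent at (3, 6): λ = (3·3² + 2)/(2·6) ≡ 12/12. 12⁻¹ ≡ 10 (mod 17), so λ ≡ 12·10 ≡ 1.
  x = λ² - 3 - 3 = 1 - 6 ≡ 12; y = λ·(3 - 12) - 6 ≡ 2. → (12, 2)
3P: (12, 2) + (3, 6). λ = (6 - 2)/(3 - 12) ≡ 4/8 mod 17. 8⁻¹ ≡ 15 (mod 17), so λ ≡ 9.
  x = λ² - 12 - 3 = 81 - 15 ≡ 15; y = λ·(12 - 15) - 2 ≡ 5. → (15, 5)
4P: (15, 5) + (3, 6). λ = (6 - 5)/(3 - 15) ≡ 1/5 mod 17. 5⁻¹ ≡ 7 (mod 17) since 5·7 = 35 ≡ 1, so λ ≡ 7.
  x = λ² - 15 - 3 = 49 - 18 ≡ 14; y = λ·(15 - 14) - 5 ≡ 2. → (14, 2)
5P: (14, 2) + (3, 6). λ = (6 - 2)/(3 - 14) ≡ 4/6 mod 17. 6⁻¹ ≡ 3 (mod 17), so λ ≡ 12.
  x = λ² - 14 - 3 = 144 - 17 ≡ 8; y = λ·(14 - 8) - 2 ≡ 2. → (8, 2)
6P: (8, 2) + (3, 6). λ = (6 - 2)/(3 - 8) ≡ 4/12 mod 17. 12⁻¹ ≡ 10 (mod 17), so λ ≡ 6.
  x = λ² - 8 - 3 = 36 - 11 ≡ 8; y = λ·(8 - 8) - 2 ≡ 15. → (8, 15)
7P: (8, 15) + (3, 6). λ = (6 - 15)/(3 - 8) ≡ 8/12 mod 17. 12⁻¹ ≡ 10 (mod 17), so λ ≡ 12.
  x = λ² - 8 - 3 = 144 - 11 ≡ 14; y = λ·(8 - 14) - 15 ≡ 15. → (14, 15)
8P: (14, 15) + (3, 6). λ = (6 - 15)/(3 - 14) ≡ 8/6 mod 17. 6⁻¹ ≡ 3 (mod 17), so λ ≡ 7.
  x = λ² - 14 - 3 = 49 - 17 ≡ 15; y = λ·(14 - 15) - 15 ≡ 12. → (15, 12)
9P: (15, 12) + (3, 6). λ = (6 - 12)/(3 - 15) ≡ 11/5 mod 17. 5⁻¹ ≡ 7 (mod 17), so λ ≡ 9.
  x = λ² - 15 - 3 = 81 - 18 ≡ 12; y = λ·(15 - 12) - 12 ≡ 15. → (12, 15)
10P: (12, 15) + (3, 6). λ = (6 - 15)/(3 - 12) ≡ 8/8 mod 17. 8⁻¹ ≡ 15 (mod 17), so λ ≡ 1.
  x = λ² - 12 - 3 = 1 - 15 ≡ 3; y = λ·(12 - 3) - 15 ≡ 11. → (3, 11)
11P: (3, 11) + (3, 6): same x and y₁ ≡ -y₂, so the sum is 𝒪.
11P = 𝒪, so the order is 11.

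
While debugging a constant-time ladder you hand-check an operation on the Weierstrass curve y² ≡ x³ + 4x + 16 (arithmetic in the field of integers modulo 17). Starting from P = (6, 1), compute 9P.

(2, 10)

Double-and-add on 9 = (1001)₂. Start with P = (6, 1) for the leading 1-bit.
double: tangent at (6, 1): λ = (3·6² + 4)/(2·1) ≡ 10/2. 2⁻¹ ≡ 9 (mod 17), so λ ≡ 10·9 ≡ 5.
  x = λ² - 6 - 6 = 25 - 12 ≡ 13; y = λ·(6 - 13) - 1 ≡ 15. → (13, 15)
double: tangent at (13, 15): λ = (3·13² + 4)/(2·15) ≡ 1/13. 13⁻¹ ≡ 4 (mod 17) since 13·4 = 52 ≡ 1, so λ ≡ 1·4 ≡ 4.
  x = λ² - 13 - 13 = 16 - 26 ≡ 7; y = λ·(13 - 7) - 15 ≡ 9. → (7, 9)
double: tangent at (7, 9): λ = (3·7² + 4)/(2·9) ≡ 15/1. 1⁻¹ ≡ 1 (mod 17) since 1·1 = 1 ≡ 1, so λ ≡ 15·1 ≡ 15.
  x = λ² - 7 - 7 = 225 - 14 ≡ 7; y = λ·(7 - 7) - 9 ≡ 8. → (7, 8)
add P: (7, 8) + (6, 1). λ = (1 - 8)/(6 - 7) ≡ 10/16 mod 17. 16⁻¹ ≡ 16 (mod 17), so λ ≡ 7.
  x = λ² - 7 - 6 = 49 - 13 ≡ 2; y = λ·(7 - 2) - 8 ≡ 10. → (2, 10)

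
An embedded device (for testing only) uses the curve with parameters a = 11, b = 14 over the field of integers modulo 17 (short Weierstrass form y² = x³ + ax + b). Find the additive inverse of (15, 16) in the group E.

(15, 1)

-(15, 16) = (15, -16 mod 17) = (15, 1).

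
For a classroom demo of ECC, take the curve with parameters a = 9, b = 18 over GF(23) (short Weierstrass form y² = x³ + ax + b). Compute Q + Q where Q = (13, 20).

(10, 21)

tangent at (13, 20): λ = (3·13² + 9)/(2·20) ≡ 10/17. 17⁻¹ ≡ 19 (mod 23), so λ ≡ 10·19 ≡ 6.
  x = λ² - 13 - 13 = 36 - 26 ≡ 10; y = λ·(13 - 10) - 20 ≡ 21. → (10, 21)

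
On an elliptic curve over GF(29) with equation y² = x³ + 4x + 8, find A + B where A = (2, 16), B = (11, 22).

(2, 16) + (11, 22). λ = (22 - 16)/(11 - 2) ≡ 6/9 mod 29. 9⁻¹ ≡ 13 (mod 29), so λ ≡ 20.
  x = λ² - 2 - 11 = 400 - 13 ≡ 10; y = λ·(2 - 10) - 16 ≡ 27. → (10, 27)

(10, 27)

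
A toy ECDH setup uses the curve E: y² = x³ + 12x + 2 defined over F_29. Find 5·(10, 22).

Write G = (10, 22).
Repeated addition: build up to 5G.
2G: tangent at (10, 22): λ = (3·10² + 12)/(2·22) ≡ 22/15. 15⁻¹ ≡ 2 (mod 29) since 15·2 = 30 ≡ 1, so λ ≡ 22·2 ≡ 15.
  x = λ² - 10 - 10 = 225 - 20 ≡ 2; y = λ·(10 - 2) - 22 ≡ 11. → (2, 11)
3G: (2, 11) + (10, 22). λ = (22 - 11)/(10 - 2) ≡ 11/8 mod 29. 8⁻¹ ≡ 11 (mod 29) since 8·11 = 88 ≡ 1, so λ ≡ 5.
  x = λ² - 2 - 10 = 25 - 12 ≡ 13; y = λ·(2 - 13) - 11 ≡ 21. → (13, 21)
4G: (13, 21) + (10, 22). λ = (22 - 21)/(10 - 13) ≡ 1/26 mod 29. 26⁻¹ ≡ 19 (mod 29) since 26·19 = 494 ≡ 1, so λ ≡ 19.
  x = λ² - 13 - 10 = 361 - 23 ≡ 19; y = λ·(13 - 19) - 21 ≡ 10. → (19, 10)
5G: (19, 10) + (10, 22). λ = (22 - 10)/(10 - 19) ≡ 12/20 mod 29. 20⁻¹ ≡ 16 (mod 29), so λ ≡ 18.
  x = λ² - 19 - 10 = 324 - 29 ≡ 5; y = λ·(19 - 5) - 10 ≡ 10. → (5, 10)

(5, 10)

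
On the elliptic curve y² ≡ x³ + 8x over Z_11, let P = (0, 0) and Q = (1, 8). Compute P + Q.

(0, 0) + (1, 8). λ = (8 - 0)/(1 - 0) ≡ 8/1 mod 11. 1⁻¹ ≡ 1 (mod 11), so λ ≡ 8.
  x = λ² - 0 - 1 = 64 - 1 ≡ 8; y = λ·(0 - 8) - 0 ≡ 2. → (8, 2)

(8, 2)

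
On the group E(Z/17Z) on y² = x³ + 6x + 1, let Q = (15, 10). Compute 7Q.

Repeated addition: build up to 7Q.
2Q: tangent at (15, 10): λ = (3·15² + 6)/(2·10) ≡ 1/3. 3⁻¹ ≡ 6 (mod 17), so λ ≡ 1·6 ≡ 6.
  x = λ² - 15 - 15 = 36 - 30 ≡ 6; y = λ·(15 - 6) - 10 ≡ 10. → (6, 10)
3Q: (6, 10) + (15, 10). λ = (10 - 10)/(15 - 6) ≡ 0/9 mod 17. 9⁻¹ ≡ 2 (mod 17), so λ ≡ 0.
  x = λ² - 6 - 15 = 0 - 21 ≡ 13; y = λ·(6 - 13) - 10 ≡ 7. → (13, 7)
4Q: (13, 7) + (15, 10). λ = (10 - 7)/(15 - 13) ≡ 3/2 mod 17. 2⁻¹ ≡ 9 (mod 17), so λ ≡ 10.
  x = λ² - 13 - 15 = 100 - 28 ≡ 4; y = λ·(13 - 4) - 7 ≡ 15. → (4, 15)
5Q: (4, 15) + (15, 10). λ = (10 - 15)/(15 - 4) ≡ 12/11 mod 17. 11⁻¹ ≡ 14 (mod 17) since 11·14 = 154 ≡ 1, so λ ≡ 15.
  x = λ² - 4 - 15 = 225 - 19 ≡ 2; y = λ·(4 - 2) - 15 ≡ 15. → (2, 15)
6Q: (2, 15) + (15, 10). λ = (10 - 15)/(15 - 2) ≡ 12/13 mod 17. 13⁻¹ ≡ 4 (mod 17) since 13·4 = 52 ≡ 1, so λ ≡ 14.
  x = λ² - 2 - 15 = 196 - 17 ≡ 9; y = λ·(2 - 9) - 15 ≡ 6. → (9, 6)
7Q: (9, 6) + (15, 10). λ = (10 - 6)/(15 - 9) ≡ 4/6 mod 17. 6⁻¹ ≡ 3 (mod 17), so λ ≡ 12.
  x = λ² - 9 - 15 = 144 - 24 ≡ 1; y = λ·(9 - 1) - 6 ≡ 5. → (1, 5)

(1, 5)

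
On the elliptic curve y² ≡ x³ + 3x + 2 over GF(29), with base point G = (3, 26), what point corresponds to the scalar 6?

(14, 2)

Double-and-add on 6 = (110)₂. Start with G = (3, 26) for the leading 1-bit.
double: tangent at (3, 26): λ = (3·3² + 3)/(2·26) ≡ 1/23. 23⁻¹ ≡ 24 (mod 29), so λ ≡ 1·24 ≡ 24.
  x = λ² - 3 - 3 = 576 - 6 ≡ 19; y = λ·(3 - 19) - 26 ≡ 25. → (19, 25)
add G: (19, 25) + (3, 26). λ = (26 - 25)/(3 - 19) ≡ 1/13 mod 29. 13⁻¹ ≡ 9 (mod 29), so λ ≡ 9.
  x = λ² - 19 - 3 = 81 - 22 ≡ 1; y = λ·(19 - 1) - 25 ≡ 21. → (1, 21)
double: tangent at (1, 21): λ = (3·1² + 3)/(2·21) ≡ 6/13. 13⁻¹ ≡ 9 (mod 29), so λ ≡ 6·9 ≡ 25.
  x = λ² - 1 - 1 = 625 - 2 ≡ 14; y = λ·(1 - 14) - 21 ≡ 2. → (14, 2)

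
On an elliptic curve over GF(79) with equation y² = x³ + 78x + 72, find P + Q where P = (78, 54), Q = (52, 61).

(74, 30)

(78, 54) + (52, 61). λ = (61 - 54)/(52 - 78) ≡ 7/53 mod 79. 53⁻¹ ≡ 3 (mod 79), so λ ≡ 21.
  x = λ² - 78 - 52 = 441 - 130 ≡ 74; y = λ·(78 - 74) - 54 ≡ 30. → (74, 30)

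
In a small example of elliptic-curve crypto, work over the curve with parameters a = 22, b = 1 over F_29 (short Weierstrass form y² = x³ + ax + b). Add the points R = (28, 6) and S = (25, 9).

(28, 6) + (25, 9). λ = (9 - 6)/(25 - 28) ≡ 3/26 mod 29. 26⁻¹ ≡ 19 (mod 29), so λ ≡ 28.
  x = λ² - 28 - 25 = 784 - 53 ≡ 6; y = λ·(28 - 6) - 6 ≡ 1. → (6, 1)

(6, 1)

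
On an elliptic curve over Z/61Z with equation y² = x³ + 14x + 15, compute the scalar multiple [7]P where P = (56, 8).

O

Repeated addition: build up to 7P.
2P: tangent at (56, 8): λ = (3·56² + 14)/(2·8) ≡ 28/16. 16⁻¹ ≡ 42 (mod 61) since 16·42 = 672 ≡ 1, so λ ≡ 28·42 ≡ 17.
  x = λ² - 56 - 56 = 289 - 112 ≡ 55; y = λ·(56 - 55) - 8 ≡ 9. → (55, 9)
3P: (55, 9) + (56, 8). λ = (8 - 9)/(56 - 55) ≡ 60/1 mod 61. 1⁻¹ ≡ 1 (mod 61) since 1·1 = 1 ≡ 1, so λ ≡ 60.
  x = λ² - 55 - 56 = 3600 - 111 ≡ 12; y = λ·(55 - 12) - 9 ≡ 9. → (12, 9)
4P: (12, 9) + (56, 8). λ = (8 - 9)/(56 - 12) ≡ 60/44 mod 61. 44⁻¹ ≡ 43 (mod 61), so λ ≡ 18.
  x = λ² - 12 - 56 = 324 - 68 ≡ 12; y = λ·(12 - 12) - 9 ≡ 52. → (12, 52)
5P: (12, 52) + (56, 8). λ = (8 - 52)/(56 - 12) ≡ 17/44 mod 61. 44⁻¹ ≡ 43 (mod 61) since 44·43 = 1892 ≡ 1, so λ ≡ 60.
  x = λ² - 12 - 56 = 3600 - 68 ≡ 55; y = λ·(12 - 55) - 52 ≡ 52. → (55, 52)
6P: (55, 52) + (56, 8). λ = (8 - 52)/(56 - 55) ≡ 17/1 mod 61. 1⁻¹ ≡ 1 (mod 61) since 1·1 = 1 ≡ 1, so λ ≡ 17.
  x = λ² - 55 - 56 = 289 - 111 ≡ 56; y = λ·(55 - 56) - 52 ≡ 53. → (56, 53)
7P: (56, 53) + (56, 8): same x and y₁ ≡ -y₂, so the sum is O.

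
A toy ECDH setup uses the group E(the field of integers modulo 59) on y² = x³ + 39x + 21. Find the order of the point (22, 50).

4

2P: tangent at (22, 50): λ = (3·22² + 39)/(2·50) ≡ 16/41. 41⁻¹ ≡ 36 (mod 59) since 41·36 = 1476 ≡ 1, so λ ≡ 16·36 ≡ 45.
  x = λ² - 22 - 22 = 2025 - 44 ≡ 34; y = λ·(22 - 34) - 50 ≡ 0. → (34, 0)
3P: (34, 0) + (22, 50). λ = (50 - 0)/(22 - 34) ≡ 50/47 mod 59. 47⁻¹ ≡ 54 (mod 59), so λ ≡ 45.
  x = λ² - 34 - 22 = 2025 - 56 ≡ 22; y = λ·(34 - 22) - 0 ≡ 9. → (22, 9)
4P: (22, 9) + (22, 50): same x and y₁ ≡ -y₂, so the sum is O.
4P = O, so the order is 4.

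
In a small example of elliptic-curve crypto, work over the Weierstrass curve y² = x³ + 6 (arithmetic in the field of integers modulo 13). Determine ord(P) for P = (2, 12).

7

2P: tangent at (2, 12): λ = (3·2² + 0)/(2·12) ≡ 12/11. 11⁻¹ ≡ 6 (mod 13), so λ ≡ 12·6 ≡ 7.
  x = λ² - 2 - 2 = 49 - 4 ≡ 6; y = λ·(2 - 6) - 12 ≡ 12. → (6, 12)
3P: (6, 12) + (2, 12). λ = (12 - 12)/(2 - 6) ≡ 0/9 mod 13. 9⁻¹ ≡ 3 (mod 13), so λ ≡ 0.
  x = λ² - 6 - 2 = 0 - 8 ≡ 5; y = λ·(6 - 5) - 12 ≡ 1. → (5, 1)
4P: (5, 1) + (2, 12). λ = (12 - 1)/(2 - 5) ≡ 11/10 mod 13. 10⁻¹ ≡ 4 (mod 13), so λ ≡ 5.
  x = λ² - 5 - 2 = 25 - 7 ≡ 5; y = λ·(5 - 5) - 1 ≡ 12. → (5, 12)
5P: (5, 12) + (2, 12). λ = (12 - 12)/(2 - 5) ≡ 0/10 mod 13. 10⁻¹ ≡ 4 (mod 13) since 10·4 = 40 ≡ 1, so λ ≡ 0.
  x = λ² - 5 - 2 = 0 - 7 ≡ 6; y = λ·(5 - 6) - 12 ≡ 1. → (6, 1)
6P: (6, 1) + (2, 12). λ = (12 - 1)/(2 - 6) ≡ 11/9 mod 13. 9⁻¹ ≡ 3 (mod 13), so λ ≡ 7.
  x = λ² - 6 - 2 = 49 - 8 ≡ 2; y = λ·(6 - 2) - 1 ≡ 1. → (2, 1)
7P: (2, 1) + (2, 12): same x and y₁ ≡ -y₂, so the sum is 𝒪.
7P = 𝒪, so the order is 7.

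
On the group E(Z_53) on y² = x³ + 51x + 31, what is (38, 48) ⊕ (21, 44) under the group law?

(38, 48) + (21, 44). λ = (44 - 48)/(21 - 38) ≡ 49/36 mod 53. 36⁻¹ ≡ 28 (mod 53) since 36·28 = 1008 ≡ 1, so λ ≡ 47.
  x = λ² - 38 - 21 = 2209 - 59 ≡ 30; y = λ·(38 - 30) - 48 ≡ 10. → (30, 10)

(30, 10)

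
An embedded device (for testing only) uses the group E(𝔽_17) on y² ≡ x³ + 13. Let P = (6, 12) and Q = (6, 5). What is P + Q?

O

The two points share x = 6 and their y-coordinates satisfy 12 + 5 ≡ 0 (mod 17), so they are inverses. Their sum is the point at infinity.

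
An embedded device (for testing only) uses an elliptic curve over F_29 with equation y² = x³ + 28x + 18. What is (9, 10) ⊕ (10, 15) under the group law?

(6, 5)

(9, 10) + (10, 15). λ = (15 - 10)/(10 - 9) ≡ 5/1 mod 29. 1⁻¹ ≡ 1 (mod 29), so λ ≡ 5.
  x = λ² - 9 - 10 = 25 - 19 ≡ 6; y = λ·(9 - 6) - 10 ≡ 5. → (6, 5)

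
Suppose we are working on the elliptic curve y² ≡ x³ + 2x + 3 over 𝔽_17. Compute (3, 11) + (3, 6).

The two points share x = 3 and their y-coordinates satisfy 11 + 6 ≡ 0 (mod 17), so they are inverses. Their sum is the point at infinity.

O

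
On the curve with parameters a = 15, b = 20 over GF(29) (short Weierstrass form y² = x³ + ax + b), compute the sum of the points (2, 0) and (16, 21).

(6, 23)

(2, 0) + (16, 21). λ = (21 - 0)/(16 - 2) ≡ 21/14 mod 29. 14⁻¹ ≡ 27 (mod 29), so λ ≡ 16.
  x = λ² - 2 - 16 = 256 - 18 ≡ 6; y = λ·(2 - 6) - 0 ≡ 23. → (6, 23)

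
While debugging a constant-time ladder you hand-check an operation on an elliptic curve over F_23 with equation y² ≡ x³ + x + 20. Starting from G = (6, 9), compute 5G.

Repeated addition: build up to 5G.
2G: tangent at (6, 9): λ = (3·6² + 1)/(2·9) ≡ 17/18. 18⁻¹ ≡ 9 (mod 23) since 18·9 = 162 ≡ 1, so λ ≡ 17·9 ≡ 15.
  x = λ² - 6 - 6 = 225 - 12 ≡ 6; y = λ·(6 - 6) - 9 ≡ 14. → (6, 14)
3G: (6, 14) + (6, 9): same x and y₁ ≡ -y₂, so the sum is the point at infinity.
4G: the point at infinity + (6, 9) = (6, 9) (identity).
5G: tangent at (6, 9): λ = (3·6² + 1)/(2·9) ≡ 17/18. 18⁻¹ ≡ 9 (mod 23), so λ ≡ 17·9 ≡ 15.
  x = λ² - 6 - 6 = 225 - 12 ≡ 6; y = λ·(6 - 6) - 9 ≡ 14. → (6, 14)

(6, 14)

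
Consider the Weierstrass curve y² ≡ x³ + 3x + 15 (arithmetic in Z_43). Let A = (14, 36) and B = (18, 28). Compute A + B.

(15, 9)

(14, 36) + (18, 28). λ = (28 - 36)/(18 - 14) ≡ 35/4 mod 43. 4⁻¹ ≡ 11 (mod 43), so λ ≡ 41.
  x = λ² - 14 - 18 = 1681 - 32 ≡ 15; y = λ·(14 - 15) - 36 ≡ 9. → (15, 9)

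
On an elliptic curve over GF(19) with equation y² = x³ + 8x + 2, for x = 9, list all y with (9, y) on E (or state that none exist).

9, 10

x³ + 8x + 2 = 803 ≡ 5 (mod 19).
Square roots of 5 mod 19: 9 and 10 (since 9² = 81 ≡ 5).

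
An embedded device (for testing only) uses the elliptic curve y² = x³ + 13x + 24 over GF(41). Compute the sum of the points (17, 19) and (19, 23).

(9, 38)

(17, 19) + (19, 23). λ = (23 - 19)/(19 - 17) ≡ 4/2 mod 41. 2⁻¹ ≡ 21 (mod 41) since 2·21 = 42 ≡ 1, so λ ≡ 2.
  x = λ² - 17 - 19 = 4 - 36 ≡ 9; y = λ·(17 - 9) - 19 ≡ 38. → (9, 38)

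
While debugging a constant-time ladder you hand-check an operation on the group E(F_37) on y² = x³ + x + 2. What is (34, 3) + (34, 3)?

(36, 0)

tangent at (34, 3): λ = (3·34² + 1)/(2·3) ≡ 28/6. 6⁻¹ ≡ 31 (mod 37), so λ ≡ 28·31 ≡ 17.
  x = λ² - 34 - 34 = 289 - 68 ≡ 36; y = λ·(34 - 36) - 3 ≡ 0. → (36, 0)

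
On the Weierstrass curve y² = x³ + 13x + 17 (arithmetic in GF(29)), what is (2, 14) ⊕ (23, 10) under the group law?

(26, 3)

(2, 14) + (23, 10). λ = (10 - 14)/(23 - 2) ≡ 25/21 mod 29. 21⁻¹ ≡ 18 (mod 29) since 21·18 = 378 ≡ 1, so λ ≡ 15.
  x = λ² - 2 - 23 = 225 - 25 ≡ 26; y = λ·(2 - 26) - 14 ≡ 3. → (26, 3)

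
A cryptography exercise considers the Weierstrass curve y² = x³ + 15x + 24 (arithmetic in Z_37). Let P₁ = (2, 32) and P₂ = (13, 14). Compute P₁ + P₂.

(2, 32) + (13, 14). λ = (14 - 32)/(13 - 2) ≡ 19/11 mod 37. 11⁻¹ ≡ 27 (mod 37), so λ ≡ 32.
  x = λ² - 2 - 13 = 1024 - 15 ≡ 10; y = λ·(2 - 10) - 32 ≡ 8. → (10, 8)

(10, 8)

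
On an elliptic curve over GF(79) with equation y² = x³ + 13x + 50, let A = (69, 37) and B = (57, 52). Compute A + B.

(69, 37) + (57, 52). λ = (52 - 37)/(57 - 69) ≡ 15/67 mod 79. 67⁻¹ ≡ 46 (mod 79), so λ ≡ 58.
  x = λ² - 69 - 57 = 3364 - 126 ≡ 78; y = λ·(69 - 78) - 37 ≡ 73. → (78, 73)

(78, 73)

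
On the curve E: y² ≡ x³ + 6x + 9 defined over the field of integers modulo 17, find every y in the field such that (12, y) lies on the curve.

x³ + 6x + 9 = 1809 ≡ 7 (mod 17).
7 is a non-residue mod 17; no y exists.

none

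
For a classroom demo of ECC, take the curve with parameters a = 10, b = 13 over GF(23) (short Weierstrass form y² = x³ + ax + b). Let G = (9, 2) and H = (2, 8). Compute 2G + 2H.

(0, 17)

First 2G:
Repeated addition: build up to 2G.
2G: tangent at (9, 2): λ = (3·9² + 10)/(2·2) ≡ 0/4. 4⁻¹ ≡ 6 (mod 23), so λ ≡ 0·6 ≡ 0.
  x = λ² - 9 - 9 = 0 - 18 ≡ 5; y = λ·(9 - 5) - 2 ≡ 21. → (5, 21)
2G = (5, 21).
Next 2H:
Repeated addition: build up to 2H.
2H: tangent at (2, 8): λ = (3·2² + 10)/(2·8) ≡ 22/16. 16⁻¹ ≡ 13 (mod 23) since 16·13 = 208 ≡ 1, so λ ≡ 22·13 ≡ 10.
  x = λ² - 2 - 2 = 100 - 4 ≡ 4; y = λ·(2 - 4) - 8 ≡ 18. → (4, 18)
2H = (4, 18).
Finally 2G + 2H:
(5, 21) + (4, 18). λ = (18 - 21)/(4 - 5) ≡ 20/22 mod 23. 22⁻¹ ≡ 22 (mod 23) since 22·22 = 484 ≡ 1, so λ ≡ 3.
  x = λ² - 5 - 4 = 9 - 9 ≡ 0; y = λ·(5 - 0) - 21 ≡ 17. → (0, 17)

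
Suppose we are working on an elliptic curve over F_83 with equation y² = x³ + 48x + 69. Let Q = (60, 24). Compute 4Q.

(73, 0)

Double-and-add on 4 = (100)₂. Start with Q = (60, 24) for the leading 1-bit.
double: tangent at (60, 24): λ = (3·60² + 48)/(2·24) ≡ 58/48. 48⁻¹ ≡ 64 (mod 83), so λ ≡ 58·64 ≡ 60.
  x = λ² - 60 - 60 = 3600 - 120 ≡ 77; y = λ·(60 - 77) - 24 ≡ 35. → (77, 35)
double: tangent at (77, 35): λ = (3·77² + 48)/(2·35) ≡ 73/70. 70⁻¹ ≡ 51 (mod 83) since 70·51 = 3570 ≡ 1, so λ ≡ 73·51 ≡ 71.
  x = λ² - 77 - 77 = 5041 - 154 ≡ 73; y = λ·(77 - 73) - 35 ≡ 0. → (73, 0)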